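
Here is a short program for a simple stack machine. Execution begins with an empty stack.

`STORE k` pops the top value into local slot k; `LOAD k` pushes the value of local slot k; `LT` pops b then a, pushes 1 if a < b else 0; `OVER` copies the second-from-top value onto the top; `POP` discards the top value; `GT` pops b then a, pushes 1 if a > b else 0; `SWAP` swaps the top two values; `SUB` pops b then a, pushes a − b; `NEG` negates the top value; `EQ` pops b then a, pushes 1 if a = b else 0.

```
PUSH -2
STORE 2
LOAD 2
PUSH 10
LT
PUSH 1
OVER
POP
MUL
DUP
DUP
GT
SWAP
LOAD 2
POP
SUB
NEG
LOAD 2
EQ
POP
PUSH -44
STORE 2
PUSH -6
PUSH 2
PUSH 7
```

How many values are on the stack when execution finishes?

3

PUSH -2  → -2
STORE 2  → (empty)
LOAD 2   → -2
PUSH 10  → -2 10
LT       → 1
PUSH 1   → 1 1
OVER     → 1 1 1
POP      → 1 1
MUL      → 1
DUP      → 1 1
DUP      → 1 1 1
GT       → 1 0
SWAP     → 0 1
LOAD 2   → 0 1 -2
POP      → 0 1
SUB      → -1
NEG      → 1
LOAD 2   → 1 -2
EQ       → 0
POP      → (empty)
PUSH -44 → -44
STORE 2  → (empty)
PUSH -6  → -6
PUSH 2   → -6 2
PUSH 7   → -6 2 7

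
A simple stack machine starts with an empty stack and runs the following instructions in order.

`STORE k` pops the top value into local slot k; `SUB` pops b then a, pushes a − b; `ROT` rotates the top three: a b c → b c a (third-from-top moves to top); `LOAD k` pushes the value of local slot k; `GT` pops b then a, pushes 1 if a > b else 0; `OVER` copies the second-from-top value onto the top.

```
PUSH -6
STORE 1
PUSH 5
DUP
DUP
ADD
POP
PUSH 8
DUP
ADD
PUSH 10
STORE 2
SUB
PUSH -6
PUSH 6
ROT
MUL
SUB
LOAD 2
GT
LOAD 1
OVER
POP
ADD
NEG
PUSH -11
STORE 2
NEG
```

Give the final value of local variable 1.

-6

PUSH -6  → [-6]
STORE 1  → []
PUSH 5   → [5]
DUP      → [5, 5]
DUP      → [5, 5, 5]
ADD      → [5, 10]
POP      → [5]
PUSH 8   → [5, 8]
DUP      → [5, 8, 8]
ADD      → [5, 16]
PUSH 10  → [5, 16, 10]
STORE 2  → [5, 16]
SUB      → [-11]
PUSH -6  → [-11, -6]
PUSH 6   → [-11, -6, 6]
ROT      → [-6, 6, -11]
MUL      → [-6, -66]
SUB      → [60]
LOAD 2   → [60, 10]
GT       → [1]
LOAD 1   → [1, -6]
OVER     → [1, -6, 1]
POP      → [1, -6]
ADD      → [-5]
NEG      → [5]
PUSH -11 → [5, -11]
STORE 2  → [5]
NEG      → [-5]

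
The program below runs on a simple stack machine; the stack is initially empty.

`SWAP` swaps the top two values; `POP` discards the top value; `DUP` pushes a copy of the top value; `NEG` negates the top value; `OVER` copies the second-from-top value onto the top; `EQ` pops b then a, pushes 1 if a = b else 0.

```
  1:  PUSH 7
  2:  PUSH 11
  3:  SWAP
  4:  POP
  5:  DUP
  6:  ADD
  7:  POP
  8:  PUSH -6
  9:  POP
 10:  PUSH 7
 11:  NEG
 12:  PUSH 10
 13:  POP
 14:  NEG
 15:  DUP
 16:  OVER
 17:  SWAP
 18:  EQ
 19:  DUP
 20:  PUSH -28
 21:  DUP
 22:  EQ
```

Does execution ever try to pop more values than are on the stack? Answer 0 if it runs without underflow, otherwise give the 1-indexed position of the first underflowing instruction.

PUSH 7   -> 7
PUSH 11  -> 7 11
SWAP     -> 11 7
POP      -> 11
DUP      -> 11 11
ADD      -> 22
POP      -> (empty)
PUSH -6  -> -6
POP      -> (empty)
PUSH 7   -> 7
NEG      -> -7
PUSH 10  -> -7 10
POP      -> -7
NEG      -> 7
DUP      -> 7 7
OVER     -> 7 7 7
SWAP     -> 7 7 7
EQ       -> 7 1
DUP      -> 7 1 1
PUSH -28 -> 7 1 1 -28
DUP      -> 7 1 1 -28 -28
EQ       -> 7 1 1 1

0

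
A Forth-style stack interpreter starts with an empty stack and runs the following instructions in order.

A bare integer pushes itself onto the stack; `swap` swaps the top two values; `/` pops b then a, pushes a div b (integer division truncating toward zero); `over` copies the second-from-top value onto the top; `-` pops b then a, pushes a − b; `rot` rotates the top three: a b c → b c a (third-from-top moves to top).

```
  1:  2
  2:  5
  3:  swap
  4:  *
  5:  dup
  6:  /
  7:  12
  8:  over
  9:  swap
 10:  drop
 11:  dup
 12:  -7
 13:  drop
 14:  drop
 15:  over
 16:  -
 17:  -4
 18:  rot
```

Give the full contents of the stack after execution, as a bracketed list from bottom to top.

[0, -4, 1]

2    → [2]
5    → [2, 5]
swap → [5, 2]
*    → [10]
dup  → [10, 10]
/    → [1]
12   → [1, 12]
over → [1, 12, 1]
swap → [1, 1, 12]
drop → [1, 1]
dup  → [1, 1, 1]
-7   → [1, 1, 1, -7]
drop → [1, 1, 1]
drop → [1, 1]
over → [1, 1, 1]
-    → [1, 0]
-4   → [1, 0, -4]
rot  → [0, -4, 1]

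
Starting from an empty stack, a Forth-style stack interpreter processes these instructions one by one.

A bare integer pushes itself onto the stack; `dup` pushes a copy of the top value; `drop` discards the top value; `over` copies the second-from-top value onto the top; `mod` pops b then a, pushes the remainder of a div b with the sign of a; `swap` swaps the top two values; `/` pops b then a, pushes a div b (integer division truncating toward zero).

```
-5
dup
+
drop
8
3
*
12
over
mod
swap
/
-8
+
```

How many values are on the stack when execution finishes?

-5   : [-5]
dup  : [-5, -5]
+    : [-10]
drop : []
8    : [8]
3    : [8, 3]
*    : [24]
12   : [24, 12]
over : [24, 12, 24]
mod  : [24, 12]
swap : [12, 24]
/    : [0]
-8   : [0, -8]
+    : [-8]

1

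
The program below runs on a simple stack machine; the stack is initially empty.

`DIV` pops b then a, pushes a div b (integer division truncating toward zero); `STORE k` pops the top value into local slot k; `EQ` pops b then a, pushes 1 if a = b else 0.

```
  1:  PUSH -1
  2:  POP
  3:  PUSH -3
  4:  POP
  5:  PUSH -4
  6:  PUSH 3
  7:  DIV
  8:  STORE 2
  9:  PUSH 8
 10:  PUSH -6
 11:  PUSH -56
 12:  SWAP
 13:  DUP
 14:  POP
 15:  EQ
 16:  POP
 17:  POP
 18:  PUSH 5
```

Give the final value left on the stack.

5

PUSH -1   -1
POP       (empty)
PUSH -3   -3
POP       (empty)
PUSH -4   -4
PUSH 3    -4 3
DIV       -1
STORE 2   (empty)
PUSH 8    8
PUSH -6   8 -6
PUSH -56  8 -6 -56
SWAP      8 -56 -6
DUP       8 -56 -6 -6
POP       8 -56 -6
EQ        8 0
POP       8
POP       (empty)
PUSH 5    5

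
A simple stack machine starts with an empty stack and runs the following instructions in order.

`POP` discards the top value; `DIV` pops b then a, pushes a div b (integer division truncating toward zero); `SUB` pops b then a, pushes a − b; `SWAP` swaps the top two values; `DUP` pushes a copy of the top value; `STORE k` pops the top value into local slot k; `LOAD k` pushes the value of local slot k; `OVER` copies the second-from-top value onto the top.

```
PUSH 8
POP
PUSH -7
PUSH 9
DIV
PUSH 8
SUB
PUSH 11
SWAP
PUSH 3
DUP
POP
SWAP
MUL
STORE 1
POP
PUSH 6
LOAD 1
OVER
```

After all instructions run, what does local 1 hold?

PUSH 8  : [8]
POP     : []
PUSH -7 : [-7]
PUSH 9  : [-7, 9]
DIV     : [0]
PUSH 8  : [0, 8]
SUB     : [-8]
PUSH 11 : [-8, 11]
SWAP    : [11, -8]
PUSH 3  : [11, -8, 3]
DUP     : [11, -8, 3, 3]
POP     : [11, -8, 3]
SWAP    : [11, 3, -8]
MUL     : [11, -24]
STORE 1 : [11]
POP     : []
PUSH 6  : [6]
LOAD 1  : [6, -24]
OVER    : [6, -24, 6]

-24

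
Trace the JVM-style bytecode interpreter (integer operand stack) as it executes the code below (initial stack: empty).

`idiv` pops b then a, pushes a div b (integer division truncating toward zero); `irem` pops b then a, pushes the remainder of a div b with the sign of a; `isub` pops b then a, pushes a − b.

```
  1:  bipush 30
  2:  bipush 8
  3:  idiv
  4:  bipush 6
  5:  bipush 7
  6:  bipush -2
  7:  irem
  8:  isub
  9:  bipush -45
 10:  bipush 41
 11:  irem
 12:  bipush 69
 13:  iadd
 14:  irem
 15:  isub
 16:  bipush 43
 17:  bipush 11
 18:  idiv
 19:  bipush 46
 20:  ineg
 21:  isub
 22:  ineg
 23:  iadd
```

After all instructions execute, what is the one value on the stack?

bipush 30  → [30]
bipush 8   → [30, 8]
idiv       → [3]
bipush 6   → [3, 6]
bipush 7   → [3, 6, 7]
bipush -2  → [3, 6, 7, -2]
irem       → [3, 6, 1]
isub       → [3, 5]
bipush -45 → [3, 5, -45]
bipush 41  → [3, 5, -45, 41]
irem       → [3, 5, -4]
bipush 69  → [3, 5, -4, 69]
iadd       → [3, 5, 65]
irem       → [3, 5]
isub       → [-2]
bipush 43  → [-2, 43]
bipush 11  → [-2, 43, 11]
idiv       → [-2, 3]
bipush 46  → [-2, 3, 46]
ineg       → [-2, 3, -46]
isub       → [-2, 49]
ineg       → [-2, -49]
iadd       → [-51]

-51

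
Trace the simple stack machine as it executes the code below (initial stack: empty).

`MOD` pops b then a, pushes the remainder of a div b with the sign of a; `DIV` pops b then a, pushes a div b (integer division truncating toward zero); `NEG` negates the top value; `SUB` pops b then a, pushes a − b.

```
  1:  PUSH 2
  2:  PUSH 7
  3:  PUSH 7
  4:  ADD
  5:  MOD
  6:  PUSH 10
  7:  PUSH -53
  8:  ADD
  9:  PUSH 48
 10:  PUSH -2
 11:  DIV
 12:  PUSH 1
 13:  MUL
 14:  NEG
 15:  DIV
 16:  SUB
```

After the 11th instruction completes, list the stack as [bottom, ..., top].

PUSH 2   : [2]
PUSH 7   : [2, 7]
PUSH 7   : [2, 7, 7]
ADD      : [2, 14]
MOD      : [2]
PUSH 10  : [2, 10]
PUSH -53 : [2, 10, -53]
ADD      : [2, -43]
PUSH 48  : [2, -43, 48]
PUSH -2  : [2, -43, 48, -2]
DIV      : [2, -43, -24]

[2, -43, -24]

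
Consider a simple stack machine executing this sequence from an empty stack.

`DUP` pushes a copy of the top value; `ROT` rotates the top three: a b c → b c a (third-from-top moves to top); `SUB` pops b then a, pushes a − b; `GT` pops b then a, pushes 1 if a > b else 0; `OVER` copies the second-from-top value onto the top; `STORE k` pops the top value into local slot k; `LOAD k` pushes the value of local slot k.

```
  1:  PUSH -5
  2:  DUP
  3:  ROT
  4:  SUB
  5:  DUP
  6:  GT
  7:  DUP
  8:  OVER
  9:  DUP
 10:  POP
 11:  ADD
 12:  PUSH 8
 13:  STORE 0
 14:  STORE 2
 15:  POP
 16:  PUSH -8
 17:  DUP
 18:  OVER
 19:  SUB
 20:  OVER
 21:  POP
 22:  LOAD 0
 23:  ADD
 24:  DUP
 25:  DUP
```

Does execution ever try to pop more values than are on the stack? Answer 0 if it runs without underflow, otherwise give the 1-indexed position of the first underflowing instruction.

3

PUSH -5 : [-5]
DUP     : [-5, -5]
ROT  — needs 3 operands, stack has 2 → underflow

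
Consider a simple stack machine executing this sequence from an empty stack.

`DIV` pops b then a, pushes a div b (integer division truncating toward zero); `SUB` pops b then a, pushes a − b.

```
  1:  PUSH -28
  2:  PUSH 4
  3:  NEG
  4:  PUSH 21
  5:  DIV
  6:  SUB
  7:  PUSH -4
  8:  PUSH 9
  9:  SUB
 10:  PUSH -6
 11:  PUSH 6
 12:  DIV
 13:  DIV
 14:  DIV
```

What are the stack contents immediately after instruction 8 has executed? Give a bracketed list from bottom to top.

PUSH -28  -28
PUSH 4    -28 4
NEG       -28 -4
PUSH 21   -28 -4 21
DIV       -28 0
SUB       -28
PUSH -4   -28 -4
PUSH 9    -28 -4 9

[-28, -4, 9]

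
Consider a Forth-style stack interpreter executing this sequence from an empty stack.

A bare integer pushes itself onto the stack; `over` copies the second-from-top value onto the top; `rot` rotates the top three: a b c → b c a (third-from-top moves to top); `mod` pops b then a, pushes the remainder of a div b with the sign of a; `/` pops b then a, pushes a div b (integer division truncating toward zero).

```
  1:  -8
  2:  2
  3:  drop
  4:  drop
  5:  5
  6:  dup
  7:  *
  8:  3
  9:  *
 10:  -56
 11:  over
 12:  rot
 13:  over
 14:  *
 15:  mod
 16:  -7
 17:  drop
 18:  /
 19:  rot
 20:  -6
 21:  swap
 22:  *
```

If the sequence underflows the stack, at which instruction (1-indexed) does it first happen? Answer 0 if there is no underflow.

-8   → -8
2    → -8 2
drop → -8
drop → (empty)
5    → 5
dup  → 5 5
*    → 25
3    → 25 3
*    → 75
-56  → 75 -56
over → 75 -56 75
rot  → -56 75 75
over → -56 75 75 75
*    → -56 75 5625
mod  → -56 75
-7   → -56 75 -7
drop → -56 75
/    → 0
rot  — needs 3 operands, stack has 1 → underflow

19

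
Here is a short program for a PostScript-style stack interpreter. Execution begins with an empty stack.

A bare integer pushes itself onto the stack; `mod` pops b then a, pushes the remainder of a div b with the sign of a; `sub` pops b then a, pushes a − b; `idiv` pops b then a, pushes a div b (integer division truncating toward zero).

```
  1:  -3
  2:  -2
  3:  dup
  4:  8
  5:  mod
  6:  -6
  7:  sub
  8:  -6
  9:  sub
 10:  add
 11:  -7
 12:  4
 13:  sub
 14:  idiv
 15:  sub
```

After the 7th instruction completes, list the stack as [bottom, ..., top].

[-3, -2, 4]

-3   [-3]
-2   [-3, -2]
dup  [-3, -2, -2]
8    [-3, -2, -2, 8]
mod  [-3, -2, -2]
-6   [-3, -2, -2, -6]
sub  [-3, -2, 4]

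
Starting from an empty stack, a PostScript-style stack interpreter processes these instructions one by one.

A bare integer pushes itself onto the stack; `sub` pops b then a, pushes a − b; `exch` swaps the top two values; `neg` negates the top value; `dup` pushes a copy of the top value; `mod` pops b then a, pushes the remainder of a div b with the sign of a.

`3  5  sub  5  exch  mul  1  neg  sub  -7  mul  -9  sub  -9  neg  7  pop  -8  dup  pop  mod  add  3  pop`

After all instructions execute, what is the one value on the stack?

73

3    → [3]
5    → [3, 5]
sub  → [-2]
5    → [-2, 5]
exch → [5, -2]
mul  → [-10]
1    → [-10, 1]
neg  → [-10, -1]
sub  → [-9]
-7   → [-9, -7]
mul  → [63]
-9   → [63, -9]
sub  → [72]
-9   → [72, -9]
neg  → [72, 9]
7    → [72, 9, 7]
pop  → [72, 9]
-8   → [72, 9, -8]
dup  → [72, 9, -8, -8]
pop  → [72, 9, -8]
mod  → [72, 1]
add  → [73]
3    → [73, 3]
pop  → [73]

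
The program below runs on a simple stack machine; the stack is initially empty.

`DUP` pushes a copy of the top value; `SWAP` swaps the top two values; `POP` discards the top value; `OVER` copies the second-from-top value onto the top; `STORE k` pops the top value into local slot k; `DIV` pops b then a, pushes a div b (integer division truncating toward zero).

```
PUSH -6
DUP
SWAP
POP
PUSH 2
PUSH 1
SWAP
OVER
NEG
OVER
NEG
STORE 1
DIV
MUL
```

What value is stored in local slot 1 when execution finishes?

-2

PUSH -6 -> -6
DUP     -> -6 -6
SWAP    -> -6 -6
POP     -> -6
PUSH 2  -> -6 2
PUSH 1  -> -6 2 1
SWAP    -> -6 1 2
OVER    -> -6 1 2 1
NEG     -> -6 1 2 -1
OVER    -> -6 1 2 -1 2
NEG     -> -6 1 2 -1 -2
STORE 1 -> -6 1 2 -1
DIV     -> -6 1 -2
MUL     -> -6 -2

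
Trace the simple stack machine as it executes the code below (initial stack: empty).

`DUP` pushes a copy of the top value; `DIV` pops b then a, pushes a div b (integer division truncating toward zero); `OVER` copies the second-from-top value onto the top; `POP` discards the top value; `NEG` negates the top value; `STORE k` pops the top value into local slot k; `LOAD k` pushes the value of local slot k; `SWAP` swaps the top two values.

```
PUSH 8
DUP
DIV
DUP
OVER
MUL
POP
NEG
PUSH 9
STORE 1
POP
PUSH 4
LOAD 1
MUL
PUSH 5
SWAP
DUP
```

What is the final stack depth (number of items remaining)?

PUSH 8  → 8
DUP     → 8 8
DIV     → 1
DUP     → 1 1
OVER    → 1 1 1
MUL     → 1 1
POP     → 1
NEG     → -1
PUSH 9  → -1 9
STORE 1 → -1
POP     → (empty)
PUSH 4  → 4
LOAD 1  → 4 9
MUL     → 36
PUSH 5  → 36 5
SWAP    → 5 36
DUP     → 5 36 36

3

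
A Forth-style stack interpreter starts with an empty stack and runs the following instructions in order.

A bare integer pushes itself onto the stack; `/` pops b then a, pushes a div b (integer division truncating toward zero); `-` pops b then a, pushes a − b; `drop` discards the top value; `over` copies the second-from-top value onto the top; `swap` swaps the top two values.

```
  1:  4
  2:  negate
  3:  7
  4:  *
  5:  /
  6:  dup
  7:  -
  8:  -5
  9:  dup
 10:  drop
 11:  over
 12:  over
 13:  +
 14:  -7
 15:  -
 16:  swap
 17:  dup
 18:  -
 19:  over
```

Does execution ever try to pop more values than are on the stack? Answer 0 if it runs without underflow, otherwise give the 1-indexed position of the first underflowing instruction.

4       [4]
negate  [-4]
7       [-4, 7]
*       [-28]
/  — needs 2 operands, stack has 1 → underflow

5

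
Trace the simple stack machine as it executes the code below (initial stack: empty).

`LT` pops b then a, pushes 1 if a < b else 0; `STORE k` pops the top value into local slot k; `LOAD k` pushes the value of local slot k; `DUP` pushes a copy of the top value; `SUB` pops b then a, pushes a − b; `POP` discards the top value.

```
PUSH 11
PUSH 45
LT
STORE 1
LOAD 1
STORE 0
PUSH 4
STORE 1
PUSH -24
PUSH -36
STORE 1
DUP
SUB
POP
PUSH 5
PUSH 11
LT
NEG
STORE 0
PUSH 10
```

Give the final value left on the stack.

PUSH 11  → 11
PUSH 45  → 11 45
LT       → 1
STORE 1  → (empty)
LOAD 1   → 1
STORE 0  → (empty)
PUSH 4   → 4
STORE 1  → (empty)
PUSH -24 → -24
PUSH -36 → -24 -36
STORE 1  → -24
DUP      → -24 -24
SUB      → 0
POP      → (empty)
PUSH 5   → 5
PUSH 11  → 5 11
LT       → 1
NEG      → -1
STORE 0  → (empty)
PUSH 10  → 10

10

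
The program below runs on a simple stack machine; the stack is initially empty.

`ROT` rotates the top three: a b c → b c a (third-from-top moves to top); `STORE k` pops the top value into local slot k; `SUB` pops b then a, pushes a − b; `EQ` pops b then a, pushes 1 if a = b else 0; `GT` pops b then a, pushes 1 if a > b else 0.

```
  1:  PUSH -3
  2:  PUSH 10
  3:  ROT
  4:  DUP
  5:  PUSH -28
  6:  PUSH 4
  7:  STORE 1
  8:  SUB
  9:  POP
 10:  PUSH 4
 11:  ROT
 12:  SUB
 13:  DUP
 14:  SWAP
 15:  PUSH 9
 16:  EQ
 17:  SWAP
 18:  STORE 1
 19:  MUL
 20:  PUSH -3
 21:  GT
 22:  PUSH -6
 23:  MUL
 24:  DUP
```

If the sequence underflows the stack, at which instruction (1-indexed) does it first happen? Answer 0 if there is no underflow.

3

PUSH -3 → [-3]
PUSH 10 → [-3, 10]
ROT  — needs 3 operands, stack has 2 → underflow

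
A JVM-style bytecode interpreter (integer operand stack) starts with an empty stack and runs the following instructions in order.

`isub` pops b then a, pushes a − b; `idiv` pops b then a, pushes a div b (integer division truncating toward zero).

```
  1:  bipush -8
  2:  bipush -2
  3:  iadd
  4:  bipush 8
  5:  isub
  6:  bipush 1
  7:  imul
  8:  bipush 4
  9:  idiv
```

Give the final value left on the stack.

bipush -8 : [-8]
bipush -2 : [-8, -2]
iadd      : [-10]
bipush 8  : [-10, 8]
isub      : [-18]
bipush 1  : [-18, 1]
imul      : [-18]
bipush 4  : [-18, 4]
idiv      : [-4]

-4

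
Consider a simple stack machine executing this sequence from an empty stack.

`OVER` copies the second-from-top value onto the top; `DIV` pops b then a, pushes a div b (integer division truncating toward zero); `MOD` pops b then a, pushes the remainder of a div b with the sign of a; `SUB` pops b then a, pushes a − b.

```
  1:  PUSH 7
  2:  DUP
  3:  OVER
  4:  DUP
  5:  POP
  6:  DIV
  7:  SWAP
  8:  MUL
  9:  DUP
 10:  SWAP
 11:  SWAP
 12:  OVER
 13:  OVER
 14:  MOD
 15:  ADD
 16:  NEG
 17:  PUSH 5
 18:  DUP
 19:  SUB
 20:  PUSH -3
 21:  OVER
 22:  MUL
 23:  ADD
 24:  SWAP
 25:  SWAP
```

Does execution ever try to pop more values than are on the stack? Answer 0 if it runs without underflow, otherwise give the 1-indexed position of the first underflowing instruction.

PUSH 7  -> 7
DUP     -> 7 7
OVER    -> 7 7 7
DUP     -> 7 7 7 7
POP     -> 7 7 7
DIV     -> 7 1
SWAP    -> 1 7
MUL     -> 7
DUP     -> 7 7
SWAP    -> 7 7
SWAP    -> 7 7
OVER    -> 7 7 7
OVER    -> 7 7 7 7
MOD     -> 7 7 0
ADD     -> 7 7
NEG     -> 7 -7
PUSH 5  -> 7 -7 5
DUP     -> 7 -7 5 5
SUB     -> 7 -7 0
PUSH -3 -> 7 -7 0 -3
OVER    -> 7 -7 0 -3 0
MUL     -> 7 -7 0 0
ADD     -> 7 -7 0
SWAP    -> 7 0 -7
SWAP    -> 7 -7 0

0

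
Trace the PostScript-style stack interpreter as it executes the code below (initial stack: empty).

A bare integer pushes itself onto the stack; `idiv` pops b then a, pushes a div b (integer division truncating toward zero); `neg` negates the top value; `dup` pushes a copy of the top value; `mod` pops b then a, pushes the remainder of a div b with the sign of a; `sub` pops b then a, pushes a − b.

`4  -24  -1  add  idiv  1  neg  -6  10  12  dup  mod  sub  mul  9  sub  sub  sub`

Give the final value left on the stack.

4    -> [4]
-24  -> [4, -24]
-1   -> [4, -24, -1]
add  -> [4, -25]
idiv -> [0]
1    -> [0, 1]
neg  -> [0, -1]
-6   -> [0, -1, -6]
10   -> [0, -1, -6, 10]
12   -> [0, -1, -6, 10, 12]
dup  -> [0, -1, -6, 10, 12, 12]
mod  -> [0, -1, -6, 10, 0]
sub  -> [0, -1, -6, 10]
mul  -> [0, -1, -60]
9    -> [0, -1, -60, 9]
sub  -> [0, -1, -69]
sub  -> [0, 68]
sub  -> [-68]

-68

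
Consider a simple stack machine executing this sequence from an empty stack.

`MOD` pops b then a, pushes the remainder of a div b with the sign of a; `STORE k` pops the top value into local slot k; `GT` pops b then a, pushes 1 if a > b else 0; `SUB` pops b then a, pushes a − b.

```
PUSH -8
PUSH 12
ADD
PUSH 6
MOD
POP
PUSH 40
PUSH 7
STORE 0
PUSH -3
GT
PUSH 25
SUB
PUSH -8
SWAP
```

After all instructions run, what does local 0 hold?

PUSH -8 -> [-8]
PUSH 12 -> [-8, 12]
ADD     -> [4]
PUSH 6  -> [4, 6]
MOD     -> [4]
POP     -> []
PUSH 40 -> [40]
PUSH 7  -> [40, 7]
STORE 0 -> [40]
PUSH -3 -> [40, -3]
GT      -> [1]
PUSH 25 -> [1, 25]
SUB     -> [-24]
PUSH -8 -> [-24, -8]
SWAP    -> [-8, -24]

7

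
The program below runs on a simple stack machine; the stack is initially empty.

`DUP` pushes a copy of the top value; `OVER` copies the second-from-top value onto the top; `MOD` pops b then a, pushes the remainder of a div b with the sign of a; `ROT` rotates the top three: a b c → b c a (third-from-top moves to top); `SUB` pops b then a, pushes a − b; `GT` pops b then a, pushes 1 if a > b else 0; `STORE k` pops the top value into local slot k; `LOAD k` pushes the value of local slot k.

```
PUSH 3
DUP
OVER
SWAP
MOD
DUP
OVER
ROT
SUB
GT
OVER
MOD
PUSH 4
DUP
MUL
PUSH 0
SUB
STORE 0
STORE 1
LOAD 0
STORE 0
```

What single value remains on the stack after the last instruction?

PUSH 3  : [3]
DUP     : [3, 3]
OVER    : [3, 3, 3]
SWAP    : [3, 3, 3]
MOD     : [3, 0]
DUP     : [3, 0, 0]
OVER    : [3, 0, 0, 0]
ROT     : [3, 0, 0, 0]
SUB     : [3, 0, 0]
GT      : [3, 0]
OVER    : [3, 0, 3]
MOD     : [3, 0]
PUSH 4  : [3, 0, 4]
DUP     : [3, 0, 4, 4]
MUL     : [3, 0, 16]
PUSH 0  : [3, 0, 16, 0]
SUB     : [3, 0, 16]
STORE 0 : [3, 0]
STORE 1 : [3]
LOAD 0  : [3, 16]
STORE 0 : [3]

3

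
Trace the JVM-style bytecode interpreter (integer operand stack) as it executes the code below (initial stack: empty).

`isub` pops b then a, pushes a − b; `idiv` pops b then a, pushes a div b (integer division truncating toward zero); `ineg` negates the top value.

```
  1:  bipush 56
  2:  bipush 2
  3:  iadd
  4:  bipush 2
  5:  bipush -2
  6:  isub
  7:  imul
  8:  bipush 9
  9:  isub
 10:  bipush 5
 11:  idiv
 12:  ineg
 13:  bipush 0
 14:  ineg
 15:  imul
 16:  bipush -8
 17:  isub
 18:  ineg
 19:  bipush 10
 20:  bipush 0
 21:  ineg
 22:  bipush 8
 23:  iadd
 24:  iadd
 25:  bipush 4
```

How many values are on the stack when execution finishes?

bipush 56 → [56]
bipush 2  → [56, 2]
iadd      → [58]
bipush 2  → [58, 2]
bipush -2 → [58, 2, -2]
isub      → [58, 4]
imul      → [232]
bipush 9  → [232, 9]
isub      → [223]
bipush 5  → [223, 5]
idiv      → [44]
ineg      → [-44]
bipush 0  → [-44, 0]
ineg      → [-44, 0]
imul      → [0]
bipush -8 → [0, -8]
isub      → [8]
ineg      → [-8]
bipush 10 → [-8, 10]
bipush 0  → [-8, 10, 0]
ineg      → [-8, 10, 0]
bipush 8  → [-8, 10, 0, 8]
iadd      → [-8, 10, 8]
iadd      → [-8, 18]
bipush 4  → [-8, 18, 4]

3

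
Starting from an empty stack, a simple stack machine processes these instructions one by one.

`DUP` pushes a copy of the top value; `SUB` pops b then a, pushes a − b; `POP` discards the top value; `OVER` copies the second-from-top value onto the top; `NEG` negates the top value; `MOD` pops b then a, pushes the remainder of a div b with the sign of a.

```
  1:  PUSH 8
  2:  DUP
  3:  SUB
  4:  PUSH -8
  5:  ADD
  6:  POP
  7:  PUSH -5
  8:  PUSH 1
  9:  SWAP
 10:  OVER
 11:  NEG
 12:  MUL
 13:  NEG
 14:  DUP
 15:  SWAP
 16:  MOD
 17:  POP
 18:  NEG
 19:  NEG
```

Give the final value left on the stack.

1

PUSH 8  -> [8]
DUP     -> [8, 8]
SUB     -> [0]
PUSH -8 -> [0, -8]
ADD     -> [-8]
POP     -> []
PUSH -5 -> [-5]
PUSH 1  -> [-5, 1]
SWAP    -> [1, -5]
OVER    -> [1, -5, 1]
NEG     -> [1, -5, -1]
MUL     -> [1, 5]
NEG     -> [1, -5]
DUP     -> [1, -5, -5]
SWAP    -> [1, -5, -5]
MOD     -> [1, 0]
POP     -> [1]
NEG     -> [-1]
NEG     -> [1]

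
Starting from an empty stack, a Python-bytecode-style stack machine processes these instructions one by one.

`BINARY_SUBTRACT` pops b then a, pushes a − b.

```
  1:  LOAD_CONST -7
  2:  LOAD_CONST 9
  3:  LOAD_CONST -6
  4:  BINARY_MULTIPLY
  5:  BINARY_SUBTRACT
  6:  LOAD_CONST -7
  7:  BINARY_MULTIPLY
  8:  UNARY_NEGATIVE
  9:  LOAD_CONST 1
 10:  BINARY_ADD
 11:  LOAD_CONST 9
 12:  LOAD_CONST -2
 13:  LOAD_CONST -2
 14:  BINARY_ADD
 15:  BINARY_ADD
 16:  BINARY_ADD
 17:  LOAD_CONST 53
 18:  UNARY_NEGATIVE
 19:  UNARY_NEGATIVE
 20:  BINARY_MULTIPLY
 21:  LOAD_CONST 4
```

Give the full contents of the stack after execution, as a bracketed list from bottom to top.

LOAD_CONST -7   → [-7]
LOAD_CONST 9    → [-7, 9]
LOAD_CONST -6   → [-7, 9, -6]
BINARY_MULTIPLY → [-7, -54]
BINARY_SUBTRACT → [47]
LOAD_CONST -7   → [47, -7]
BINARY_MULTIPLY → [-329]
UNARY_NEGATIVE  → [329]
LOAD_CONST 1    → [329, 1]
BINARY_ADD      → [330]
LOAD_CONST 9    → [330, 9]
LOAD_CONST -2   → [330, 9, -2]
LOAD_CONST -2   → [330, 9, -2, -2]
BINARY_ADD      → [330, 9, -4]
BINARY_ADD      → [330, 5]
BINARY_ADD      → [335]
LOAD_CONST 53   → [335, 53]
UNARY_NEGATIVE  → [335, -53]
UNARY_NEGATIVE  → [335, 53]
BINARY_MULTIPLY → [17755]
LOAD_CONST 4    → [17755, 4]

[17755, 4]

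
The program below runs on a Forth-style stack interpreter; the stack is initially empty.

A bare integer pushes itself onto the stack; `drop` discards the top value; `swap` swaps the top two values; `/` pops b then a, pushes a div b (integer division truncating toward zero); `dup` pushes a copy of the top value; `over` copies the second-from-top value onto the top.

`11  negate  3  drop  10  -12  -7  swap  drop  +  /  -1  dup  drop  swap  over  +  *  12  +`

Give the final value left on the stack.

16

11     : 11
negate : -11
3      : -11 3
drop   : -11
10     : -11 10
-12    : -11 10 -12
-7     : -11 10 -12 -7
swap   : -11 10 -7 -12
drop   : -11 10 -7
+      : -11 3
/      : -3
-1     : -3 -1
dup    : -3 -1 -1
drop   : -3 -1
swap   : -1 -3
over   : -1 -3 -1
+      : -1 -4
*      : 4
12     : 4 12
+      : 16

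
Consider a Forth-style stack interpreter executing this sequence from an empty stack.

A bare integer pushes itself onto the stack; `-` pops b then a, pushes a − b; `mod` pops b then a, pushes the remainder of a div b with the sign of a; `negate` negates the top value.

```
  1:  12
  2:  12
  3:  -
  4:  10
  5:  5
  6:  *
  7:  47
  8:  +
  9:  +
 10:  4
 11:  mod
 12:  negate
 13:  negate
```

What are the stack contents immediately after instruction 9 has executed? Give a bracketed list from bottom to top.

12 → 12
12 → 12 12
-  → 0
10 → 0 10
5  → 0 10 5
*  → 0 50
47 → 0 50 47
+  → 0 97
+  → 97

[97]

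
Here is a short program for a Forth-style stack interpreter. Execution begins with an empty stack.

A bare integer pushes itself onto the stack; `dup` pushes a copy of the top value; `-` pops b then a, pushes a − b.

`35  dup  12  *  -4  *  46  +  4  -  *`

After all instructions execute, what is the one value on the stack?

35  : [35]
dup : [35, 35]
12  : [35, 35, 12]
*   : [35, 420]
-4  : [35, 420, -4]
*   : [35, -1680]
46  : [35, -1680, 46]
+   : [35, -1634]
4   : [35, -1634, 4]
-   : [35, -1638]
*   : [-57330]

-57330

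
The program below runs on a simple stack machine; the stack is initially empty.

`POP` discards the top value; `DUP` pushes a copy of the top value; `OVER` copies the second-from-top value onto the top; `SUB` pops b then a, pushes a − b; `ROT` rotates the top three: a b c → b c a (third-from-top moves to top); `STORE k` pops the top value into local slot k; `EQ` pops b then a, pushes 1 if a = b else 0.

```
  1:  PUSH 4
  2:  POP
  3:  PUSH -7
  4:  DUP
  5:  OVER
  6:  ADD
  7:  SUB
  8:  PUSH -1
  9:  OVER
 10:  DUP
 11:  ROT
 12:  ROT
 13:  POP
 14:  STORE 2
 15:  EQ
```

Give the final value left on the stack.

1

PUSH 4  -> 4
POP     -> (empty)
PUSH -7 -> -7
DUP     -> -7 -7
OVER    -> -7 -7 -7
ADD     -> -7 -14
SUB     -> 7
PUSH -1 -> 7 -1
OVER    -> 7 -1 7
DUP     -> 7 -1 7 7
ROT     -> 7 7 7 -1
ROT     -> 7 7 -1 7
POP     -> 7 7 -1
STORE 2 -> 7 7
EQ      -> 1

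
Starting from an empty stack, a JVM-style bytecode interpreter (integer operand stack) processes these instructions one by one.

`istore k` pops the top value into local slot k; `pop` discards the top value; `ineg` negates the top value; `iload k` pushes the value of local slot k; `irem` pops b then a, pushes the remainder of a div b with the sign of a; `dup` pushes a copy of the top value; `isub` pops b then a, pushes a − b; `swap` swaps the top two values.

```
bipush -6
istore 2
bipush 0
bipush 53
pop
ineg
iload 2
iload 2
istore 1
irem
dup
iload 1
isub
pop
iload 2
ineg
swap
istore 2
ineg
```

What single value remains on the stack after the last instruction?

bipush -6 -> [-6]
istore 2  -> []
bipush 0  -> [0]
bipush 53 -> [0, 53]
pop       -> [0]
ineg      -> [0]
iload 2   -> [0, -6]
iload 2   -> [0, -6, -6]
istore 1  -> [0, -6]
irem      -> [0]
dup       -> [0, 0]
iload 1   -> [0, 0, -6]
isub      -> [0, 6]
pop       -> [0]
iload 2   -> [0, -6]
ineg      -> [0, 6]
swap      -> [6, 0]
istore 2  -> [6]
ineg      -> [-6]

-6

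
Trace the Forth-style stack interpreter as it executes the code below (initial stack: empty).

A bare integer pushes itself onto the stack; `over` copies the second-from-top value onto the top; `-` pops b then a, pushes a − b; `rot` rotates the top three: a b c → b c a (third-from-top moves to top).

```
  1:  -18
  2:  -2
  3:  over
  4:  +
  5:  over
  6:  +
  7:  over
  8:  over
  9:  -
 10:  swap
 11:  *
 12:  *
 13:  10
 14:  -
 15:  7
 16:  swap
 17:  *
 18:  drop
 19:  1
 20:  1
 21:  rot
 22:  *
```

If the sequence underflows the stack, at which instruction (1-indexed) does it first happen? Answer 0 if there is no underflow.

-18   [-18]
-2    [-18, -2]
over  [-18, -2, -18]
+     [-18, -20]
over  [-18, -20, -18]
+     [-18, -38]
over  [-18, -38, -18]
over  [-18, -38, -18, -38]
-     [-18, -38, 20]
swap  [-18, 20, -38]
*     [-18, -760]
*     [13680]
10    [13680, 10]
-     [13670]
7     [13670, 7]
swap  [7, 13670]
*     [95690]
drop  []
1     [1]
1     [1, 1]
rot  — needs 3 operands, stack has 2 → underflow

21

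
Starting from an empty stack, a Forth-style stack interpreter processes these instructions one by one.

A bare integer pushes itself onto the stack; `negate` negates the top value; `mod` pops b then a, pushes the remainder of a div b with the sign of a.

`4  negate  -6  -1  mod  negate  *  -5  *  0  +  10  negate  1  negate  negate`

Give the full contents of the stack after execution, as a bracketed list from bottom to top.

[0, -10, 1]

4       [4]
negate  [-4]
-6      [-4, -6]
-1      [-4, -6, -1]
mod     [-4, 0]
negate  [-4, 0]
*       [0]
-5      [0, -5]
*       [0]
0       [0, 0]
+       [0]
10      [0, 10]
negate  [0, -10]
1       [0, -10, 1]
negate  [0, -10, -1]
negate  [0, -10, 1]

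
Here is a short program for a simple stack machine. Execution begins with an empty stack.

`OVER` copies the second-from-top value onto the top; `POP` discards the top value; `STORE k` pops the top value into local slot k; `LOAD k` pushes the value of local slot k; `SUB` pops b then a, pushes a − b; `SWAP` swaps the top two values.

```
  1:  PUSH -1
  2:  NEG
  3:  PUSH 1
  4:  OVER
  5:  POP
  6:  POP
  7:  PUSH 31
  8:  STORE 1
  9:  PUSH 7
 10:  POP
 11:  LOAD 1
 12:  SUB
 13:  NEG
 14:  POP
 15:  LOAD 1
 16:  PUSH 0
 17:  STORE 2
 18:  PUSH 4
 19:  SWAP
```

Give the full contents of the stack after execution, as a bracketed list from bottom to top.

PUSH -1 -> [-1]
NEG     -> [1]
PUSH 1  -> [1, 1]
OVER    -> [1, 1, 1]
POP     -> [1, 1]
POP     -> [1]
PUSH 31 -> [1, 31]
STORE 1 -> [1]
PUSH 7  -> [1, 7]
POP     -> [1]
LOAD 1  -> [1, 31]
SUB     -> [-30]
NEG     -> [30]
POP     -> []
LOAD 1  -> [31]
PUSH 0  -> [31, 0]
STORE 2 -> [31]
PUSH 4  -> [31, 4]
SWAP    -> [4, 31]

[4, 31]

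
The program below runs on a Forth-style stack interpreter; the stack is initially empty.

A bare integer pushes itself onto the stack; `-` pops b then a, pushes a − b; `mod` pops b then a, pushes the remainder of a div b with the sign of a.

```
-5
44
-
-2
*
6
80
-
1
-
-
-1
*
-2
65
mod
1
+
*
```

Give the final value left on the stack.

173

-5  : [-5]
44  : [-5, 44]
-   : [-49]
-2  : [-49, -2]
*   : [98]
6   : [98, 6]
80  : [98, 6, 80]
-   : [98, -74]
1   : [98, -74, 1]
-   : [98, -75]
-   : [173]
-1  : [173, -1]
*   : [-173]
-2  : [-173, -2]
65  : [-173, -2, 65]
mod : [-173, -2]
1   : [-173, -2, 1]
+   : [-173, -1]
*   : [173]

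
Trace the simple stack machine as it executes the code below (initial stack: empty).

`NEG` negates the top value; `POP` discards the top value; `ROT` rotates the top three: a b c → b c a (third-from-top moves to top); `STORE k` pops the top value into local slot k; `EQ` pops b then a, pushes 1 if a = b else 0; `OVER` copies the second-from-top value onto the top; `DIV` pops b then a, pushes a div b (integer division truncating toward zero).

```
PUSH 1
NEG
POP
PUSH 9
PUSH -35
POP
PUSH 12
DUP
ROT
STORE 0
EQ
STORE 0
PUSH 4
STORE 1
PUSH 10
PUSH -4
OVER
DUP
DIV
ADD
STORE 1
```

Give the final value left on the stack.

10

PUSH 1   → 1
NEG      → -1
POP      → (empty)
PUSH 9   → 9
PUSH -35 → 9 -35
POP      → 9
PUSH 12  → 9 12
DUP      → 9 12 12
ROT      → 12 12 9
STORE 0  → 12 12
EQ       → 1
STORE 0  → (empty)
PUSH 4   → 4
STORE 1  → (empty)
PUSH 10  → 10
PUSH -4  → 10 -4
OVER     → 10 -4 10
DUP      → 10 -4 10 10
DIV      → 10 -4 1
ADD      → 10 -3
STORE 1  → 10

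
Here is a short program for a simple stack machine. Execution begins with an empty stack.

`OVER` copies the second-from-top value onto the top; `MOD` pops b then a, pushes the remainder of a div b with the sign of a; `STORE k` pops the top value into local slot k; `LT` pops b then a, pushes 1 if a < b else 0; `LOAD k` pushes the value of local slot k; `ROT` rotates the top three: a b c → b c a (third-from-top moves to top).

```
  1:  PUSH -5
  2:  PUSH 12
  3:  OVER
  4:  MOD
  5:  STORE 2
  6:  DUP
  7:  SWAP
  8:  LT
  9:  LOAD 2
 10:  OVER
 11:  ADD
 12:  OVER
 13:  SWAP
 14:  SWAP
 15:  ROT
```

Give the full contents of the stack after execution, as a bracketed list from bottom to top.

PUSH -5 -> [-5]
PUSH 12 -> [-5, 12]
OVER    -> [-5, 12, -5]
MOD     -> [-5, 2]
STORE 2 -> [-5]
DUP     -> [-5, -5]
SWAP    -> [-5, -5]
LT      -> [0]
LOAD 2  -> [0, 2]
OVER    -> [0, 2, 0]
ADD     -> [0, 2]
OVER    -> [0, 2, 0]
SWAP    -> [0, 0, 2]
SWAP    -> [0, 2, 0]
ROT     -> [2, 0, 0]

[2, 0, 0]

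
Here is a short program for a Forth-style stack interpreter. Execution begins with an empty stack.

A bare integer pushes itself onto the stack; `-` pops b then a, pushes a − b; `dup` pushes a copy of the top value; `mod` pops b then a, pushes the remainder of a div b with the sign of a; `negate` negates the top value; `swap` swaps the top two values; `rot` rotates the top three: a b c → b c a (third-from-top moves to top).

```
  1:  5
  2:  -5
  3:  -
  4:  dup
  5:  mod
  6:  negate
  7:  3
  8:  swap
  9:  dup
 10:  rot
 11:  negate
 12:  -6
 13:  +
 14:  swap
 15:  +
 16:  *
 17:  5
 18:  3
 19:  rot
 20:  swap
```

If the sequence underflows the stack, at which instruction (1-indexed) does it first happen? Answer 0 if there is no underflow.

0

5      → 5
-5     → 5 -5
-      → 10
dup    → 10 10
mod    → 0
negate → 0
3      → 0 3
swap   → 3 0
dup    → 3 0 0
rot    → 0 0 3
negate → 0 0 -3
-6     → 0 0 -3 -6
+      → 0 0 -9
swap   → 0 -9 0
+      → 0 -9
*      → 0
5      → 0 5
3      → 0 5 3
rot    → 5 3 0
swap   → 5 0 3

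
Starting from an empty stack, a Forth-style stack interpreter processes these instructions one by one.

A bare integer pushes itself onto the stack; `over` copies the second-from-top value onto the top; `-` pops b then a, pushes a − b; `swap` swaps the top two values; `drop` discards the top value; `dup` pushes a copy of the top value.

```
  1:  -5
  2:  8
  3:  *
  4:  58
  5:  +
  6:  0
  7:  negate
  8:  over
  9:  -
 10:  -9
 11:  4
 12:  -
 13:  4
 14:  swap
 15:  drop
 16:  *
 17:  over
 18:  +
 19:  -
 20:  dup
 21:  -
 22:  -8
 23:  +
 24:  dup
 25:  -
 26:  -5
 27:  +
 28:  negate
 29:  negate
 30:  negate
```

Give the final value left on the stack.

-5     → [-5]
8      → [-5, 8]
*      → [-40]
58     → [-40, 58]
+      → [18]
0      → [18, 0]
negate → [18, 0]
over   → [18, 0, 18]
-      → [18, -18]
-9     → [18, -18, -9]
4      → [18, -18, -9, 4]
-      → [18, -18, -13]
4      → [18, -18, -13, 4]
swap   → [18, -18, 4, -13]
drop   → [18, -18, 4]
*      → [18, -72]
over   → [18, -72, 18]
+      → [18, -54]
-      → [72]
dup    → [72, 72]
-      → [0]
-8     → [0, -8]
+      → [-8]
dup    → [-8, -8]
-      → [0]
-5     → [0, -5]
+      → [-5]
negate → [5]
negate → [-5]
negate → [5]

5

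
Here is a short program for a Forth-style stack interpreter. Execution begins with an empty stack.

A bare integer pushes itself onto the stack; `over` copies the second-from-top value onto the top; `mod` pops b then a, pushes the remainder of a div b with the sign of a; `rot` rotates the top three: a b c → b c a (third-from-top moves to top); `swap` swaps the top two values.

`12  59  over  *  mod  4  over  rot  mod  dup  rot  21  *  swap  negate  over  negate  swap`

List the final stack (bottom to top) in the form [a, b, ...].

[0, 84, -84, 0]

12      [12]
59      [12, 59]
over    [12, 59, 12]
*       [12, 708]
mod     [12]
4       [12, 4]
over    [12, 4, 12]
rot     [4, 12, 12]
mod     [4, 0]
dup     [4, 0, 0]
rot     [0, 0, 4]
21      [0, 0, 4, 21]
*       [0, 0, 84]
swap    [0, 84, 0]
negate  [0, 84, 0]
over    [0, 84, 0, 84]
negate  [0, 84, 0, -84]
swap    [0, 84, -84, 0]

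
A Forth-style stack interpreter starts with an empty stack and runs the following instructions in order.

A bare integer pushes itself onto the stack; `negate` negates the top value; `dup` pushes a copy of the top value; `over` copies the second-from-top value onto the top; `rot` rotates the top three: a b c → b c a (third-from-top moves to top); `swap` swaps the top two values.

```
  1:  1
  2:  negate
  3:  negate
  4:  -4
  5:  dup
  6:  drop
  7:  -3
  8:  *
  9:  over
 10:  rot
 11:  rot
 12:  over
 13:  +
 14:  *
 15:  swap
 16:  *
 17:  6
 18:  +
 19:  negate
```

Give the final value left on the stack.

1      : [1]
negate : [-1]
negate : [1]
-4     : [1, -4]
dup    : [1, -4, -4]
drop   : [1, -4]
-3     : [1, -4, -3]
*      : [1, 12]
over   : [1, 12, 1]
rot    : [12, 1, 1]
rot    : [1, 1, 12]
over   : [1, 1, 12, 1]
+      : [1, 1, 13]
*      : [1, 13]
swap   : [13, 1]
*      : [13]
6      : [13, 6]
+      : [19]
negate : [-19]

-19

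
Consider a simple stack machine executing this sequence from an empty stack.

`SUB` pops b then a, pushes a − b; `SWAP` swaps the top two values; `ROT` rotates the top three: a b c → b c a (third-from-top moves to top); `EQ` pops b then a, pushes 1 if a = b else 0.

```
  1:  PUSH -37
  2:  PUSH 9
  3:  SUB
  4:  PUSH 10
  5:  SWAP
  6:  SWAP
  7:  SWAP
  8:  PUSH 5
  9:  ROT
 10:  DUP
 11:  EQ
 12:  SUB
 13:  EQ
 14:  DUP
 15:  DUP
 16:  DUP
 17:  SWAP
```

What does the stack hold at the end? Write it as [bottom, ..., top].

PUSH -37 : [-37]
PUSH 9   : [-37, 9]
SUB      : [-46]
PUSH 10  : [-46, 10]
SWAP     : [10, -46]
SWAP     : [-46, 10]
SWAP     : [10, -46]
PUSH 5   : [10, -46, 5]
ROT      : [-46, 5, 10]
DUP      : [-46, 5, 10, 10]
EQ       : [-46, 5, 1]
SUB      : [-46, 4]
EQ       : [0]
DUP      : [0, 0]
DUP      : [0, 0, 0]
DUP      : [0, 0, 0, 0]
SWAP     : [0, 0, 0, 0]

[0, 0, 0, 0]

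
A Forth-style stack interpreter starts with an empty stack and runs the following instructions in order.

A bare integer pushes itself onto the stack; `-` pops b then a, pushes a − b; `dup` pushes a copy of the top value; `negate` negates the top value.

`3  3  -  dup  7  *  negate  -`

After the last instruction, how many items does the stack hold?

3      → [3]
3      → [3, 3]
-      → [0]
dup    → [0, 0]
7      → [0, 0, 7]
*      → [0, 0]
negate → [0, 0]
-      → [0]

1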